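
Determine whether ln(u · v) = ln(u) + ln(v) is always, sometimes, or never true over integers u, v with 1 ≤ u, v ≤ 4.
The identity holds for every pair in the range. For instance at (u, v) = (4, 1): both sides equal ln(4) ≈ 1.386.

Answer: Always true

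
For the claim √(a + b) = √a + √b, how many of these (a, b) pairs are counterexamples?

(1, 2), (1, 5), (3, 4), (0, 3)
3

Testing each pair:
(1, 2): LHS = √(3) ≈ 1.732, RHS = 1 + √(2) ≈ 2.414 → counterexample
(1, 5): LHS = √(6) ≈ 2.449, RHS = 1 + √(5) ≈ 3.236 → counterexample
(3, 4): LHS = √(7) ≈ 2.646, RHS = √(3) + 2 ≈ 3.732 → counterexample
(0, 3): LHS = √(3) ≈ 1.732, RHS = √(3) ≈ 1.732 → satisfies claim

That makes 3 counterexamples.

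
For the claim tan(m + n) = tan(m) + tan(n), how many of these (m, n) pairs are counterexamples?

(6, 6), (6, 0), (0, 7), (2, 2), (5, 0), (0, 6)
2

Testing each pair:
(6, 6): LHS = tan(12) ≈ -0.6359, RHS = 2·tan(6) ≈ -0.582 → counterexample
(6, 0): LHS = tan(6) ≈ -0.291, RHS = tan(6) ≈ -0.291 → satisfies claim
(0, 7): LHS = tan(7) ≈ 0.8714, RHS = tan(7) ≈ 0.8714 → satisfies claim
(2, 2): LHS = tan(4) ≈ 1.158, RHS = 2·tan(2) ≈ -4.37 → counterexample
(5, 0): LHS = tan(5) ≈ -3.381, RHS = tan(5) ≈ -3.381 → satisfies claim
(0, 6): LHS = tan(6) ≈ -0.291, RHS = tan(6) ≈ -0.291 → satisfies claim

That makes 2 counterexamples.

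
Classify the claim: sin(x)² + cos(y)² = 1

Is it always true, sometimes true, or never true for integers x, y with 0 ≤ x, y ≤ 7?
Sometimes true

It holds at (x, y) = (3, 3) (both sides equal 1), but fails at (x, y) = (7, 0) (LHS = sin(7)² + 1 ≈ 1.432, RHS = 1).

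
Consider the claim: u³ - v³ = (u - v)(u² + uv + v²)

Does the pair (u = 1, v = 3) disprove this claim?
Substituting u = 1, v = 3:
LHS = 1³ - 3³ = -26
RHS = (1 - 3)(1² + 1·3 + 3²) = -26

The sides agree, so this pair does not disprove the claim.

Answer: No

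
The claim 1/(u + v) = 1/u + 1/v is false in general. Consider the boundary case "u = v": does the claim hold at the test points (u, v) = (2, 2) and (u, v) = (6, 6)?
At (2, 2): LHS = 1/4 ≠ RHS = 1
At (6, 6): LHS = 1/12 ≠ RHS = 1/3

Answer: No, fails at both test points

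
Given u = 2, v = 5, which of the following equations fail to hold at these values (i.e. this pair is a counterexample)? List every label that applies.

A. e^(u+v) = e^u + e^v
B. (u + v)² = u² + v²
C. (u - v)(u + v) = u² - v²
A, B

Evaluating each claim at the given values:
A. LHS = e^7 ≈ 1097, RHS = e^2 + e^5 ≈ 155.8 → fails here (LHS ≠ RHS)
B. LHS = 49, RHS = 29 → fails here (LHS ≠ RHS)
C. LHS = -21, RHS = -21 → holds here (LHS = RHS)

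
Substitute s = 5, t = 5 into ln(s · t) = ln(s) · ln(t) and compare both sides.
LHS = ln(5 · 5) = ln(25) ≈ 3.219
RHS = ln(5) · ln(5) = ln(5)² ≈ 2.59

LHS ≠ RHS (they differ by about 0.6286), so the equation does not hold here.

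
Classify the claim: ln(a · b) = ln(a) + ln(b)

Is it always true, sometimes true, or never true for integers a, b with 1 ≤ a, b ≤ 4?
The identity holds for every pair in the range. For instance at (a, b) = (4, 1): both sides equal ln(4) ≈ 1.386.

Answer: Always true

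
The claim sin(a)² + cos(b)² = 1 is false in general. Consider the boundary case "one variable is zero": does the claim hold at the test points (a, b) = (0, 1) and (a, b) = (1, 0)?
At (0, 1): LHS = cos(1)² ≈ 0.2919 ≠ RHS = 1
At (1, 0): LHS = sin(1)² + 1 ≈ 1.708 ≠ RHS = 1

Answer: No, fails at both test points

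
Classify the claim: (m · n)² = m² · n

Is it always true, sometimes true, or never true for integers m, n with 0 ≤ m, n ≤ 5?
It holds at (m, n) = (3, 0) (both sides equal 0), but fails at (m, n) = (2, 3) (LHS = 36, RHS = 12).

Answer: Sometimes true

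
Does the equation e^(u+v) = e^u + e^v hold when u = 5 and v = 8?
Substituting u = 5, v = 8:

LHS = e^(5+8) = e^13 ≈ 442413.4
RHS = e^5 + e^8 ≈ 3129

LHS ≠ RHS, so the equation does not hold at this point.

Answer: Fails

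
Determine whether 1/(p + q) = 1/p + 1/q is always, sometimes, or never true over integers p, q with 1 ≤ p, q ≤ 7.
Never true

The claim fails for every pair in the range. For instance at (p, q) = (7, 3): LHS = 1/10, RHS = 10/21.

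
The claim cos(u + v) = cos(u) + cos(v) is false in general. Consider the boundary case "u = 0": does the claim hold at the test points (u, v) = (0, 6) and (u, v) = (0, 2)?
No, fails at both test points

At (0, 6): LHS = cos(6) ≈ 0.9602 ≠ RHS = cos(6) + 1 ≈ 1.96
At (0, 2): LHS = cos(2) ≈ -0.4161 ≠ RHS = cos(2) + 1 ≈ 0.5839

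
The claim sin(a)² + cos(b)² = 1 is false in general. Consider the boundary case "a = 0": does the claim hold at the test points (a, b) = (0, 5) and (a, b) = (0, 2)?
At (0, 5): LHS = cos(5)² ≈ 0.08046 ≠ RHS = 1
At (0, 2): LHS = cos(2)² ≈ 0.1732 ≠ RHS = 1

Answer: No, fails at both test points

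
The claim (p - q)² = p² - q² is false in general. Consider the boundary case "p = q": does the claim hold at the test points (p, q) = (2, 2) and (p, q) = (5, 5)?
Yes, holds at both test points

At (2, 2): LHS = 0, RHS = 0 → equal
At (5, 5): LHS = 0, RHS = 0 → equal

So the claim does hold at both of these boundary points, even though it is not an identity.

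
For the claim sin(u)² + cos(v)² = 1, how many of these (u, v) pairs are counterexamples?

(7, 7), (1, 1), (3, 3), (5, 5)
0

Testing each pair:
(7, 7): LHS = sin(7)² + cos(7)² = 1, RHS = 1 → satisfies claim
(1, 1): LHS = cos(1)² + sin(1)² = 1, RHS = 1 → satisfies claim
(3, 3): LHS = sin(3)² + cos(3)² = 1, RHS = 1 → satisfies claim
(5, 5): LHS = cos(5)² + sin(5)² = 1, RHS = 1 → satisfies claim

That makes 0 counterexamples.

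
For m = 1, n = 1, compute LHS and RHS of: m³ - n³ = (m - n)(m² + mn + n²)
LHS = 1³ - 1³ = 0
RHS = (1 - 1)(1² + 1·1 + 1²) = 0

LHS = RHS: the two sides agree.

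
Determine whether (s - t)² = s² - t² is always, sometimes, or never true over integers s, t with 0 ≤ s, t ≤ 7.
Sometimes true

It holds at (s, t) = (6, 0) (both sides equal 36), but fails at (s, t) = (4, 7) (LHS = 9, RHS = -33).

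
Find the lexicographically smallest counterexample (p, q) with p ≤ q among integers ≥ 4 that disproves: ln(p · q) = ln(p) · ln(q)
(p, q) = (4, 4)

Substituting (4, 4) into the claim:
LHS = ln(4 · 4) = ln(16) ≈ 2.773
RHS = ln(4) · ln(4) = ln(4)² ≈ 1.922

Since LHS ≠ RHS, this pair disproves the claim, and no lexicographically smaller pair (p ≤ q, integers ≥ 4) does.

For instance (4, 10) is also a counterexample (LHS = ln(40) ≈ 3.689, RHS = ln(4)·ln(10) ≈ 3.192), but it's lexicographically larger.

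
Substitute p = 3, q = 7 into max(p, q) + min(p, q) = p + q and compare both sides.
LHS = max(3, 7) + min(3, 7) = 10
RHS = 3 + 7 = 10

LHS = RHS: the two sides agree.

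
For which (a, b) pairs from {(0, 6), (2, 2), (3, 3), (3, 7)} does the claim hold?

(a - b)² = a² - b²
Testing each pair:
(0, 6): LHS = 36, RHS = -36 → fails
(2, 2): LHS = 0, RHS = 0 → holds
(3, 3): LHS = 0, RHS = 0 → holds
(3, 7): LHS = 16, RHS = -40 → fails

2 of 4 pairs satisfy the claim.

Answer: (2, 2), (3, 3)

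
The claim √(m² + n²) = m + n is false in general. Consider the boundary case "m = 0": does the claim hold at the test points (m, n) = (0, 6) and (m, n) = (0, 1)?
At (0, 6): LHS = 6, RHS = 6 → equal
At (0, 1): LHS = 1, RHS = 1 → equal

So the claim does hold at both of these boundary points, even though it is not an identity.

Answer: Yes, holds at both test points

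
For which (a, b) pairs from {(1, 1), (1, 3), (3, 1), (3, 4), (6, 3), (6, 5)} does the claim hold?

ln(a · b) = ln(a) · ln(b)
(1, 1)

Testing each pair:
(1, 1): LHS = 0, RHS = 0 → holds
(1, 3): LHS = ln(3) ≈ 1.099, RHS = 0 → fails
(3, 1): LHS = ln(3) ≈ 1.099, RHS = 0 → fails
(3, 4): LHS = ln(12) ≈ 2.485, RHS = ln(3)·ln(4) ≈ 1.523 → fails
(6, 3): LHS = ln(18) ≈ 2.89, RHS = ln(3)·ln(6) ≈ 1.968 → fails
(6, 5): LHS = ln(30) ≈ 3.401, RHS = ln(5)·ln(6) ≈ 2.884 → fails

1 of 6 pairs satisfies the claim.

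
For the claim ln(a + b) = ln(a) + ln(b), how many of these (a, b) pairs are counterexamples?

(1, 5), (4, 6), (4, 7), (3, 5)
Testing each pair:
(1, 5): LHS = ln(6) ≈ 1.792, RHS = ln(5) ≈ 1.609 → counterexample
(4, 6): LHS = ln(10) ≈ 2.303, RHS = ln(4) + ln(6) ≈ 3.178 → counterexample
(4, 7): LHS = ln(11) ≈ 2.398, RHS = ln(4) + ln(7) ≈ 3.332 → counterexample
(3, 5): LHS = ln(8) ≈ 2.079, RHS = ln(3) + ln(5) ≈ 2.708 → counterexample

That makes 4 counterexamples.

Answer: 4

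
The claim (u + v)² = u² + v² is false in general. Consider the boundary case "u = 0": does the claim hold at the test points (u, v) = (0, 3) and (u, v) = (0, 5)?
Yes, holds at both test points

At (0, 3): LHS = 9, RHS = 9 → equal
At (0, 5): LHS = 25, RHS = 25 → equal

So the claim does hold at both of these boundary points, even though it is not an identity.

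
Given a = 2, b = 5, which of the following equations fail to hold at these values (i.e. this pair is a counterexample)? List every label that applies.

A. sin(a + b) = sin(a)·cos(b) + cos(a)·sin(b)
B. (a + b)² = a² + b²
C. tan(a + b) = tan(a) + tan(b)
Evaluating each claim at the given values:
A. LHS = sin(7) ≈ 0.657, RHS = sin(2)·cos(5) + sin(5)·cos(2) ≈ 0.657 → holds here (LHS = RHS)
B. LHS = 49, RHS = 29 → fails here (LHS ≠ RHS)
C. LHS = tan(7) ≈ 0.8714, RHS = tan(5) + tan(2) ≈ -5.566 → fails here (LHS ≠ RHS)

Answer: B, C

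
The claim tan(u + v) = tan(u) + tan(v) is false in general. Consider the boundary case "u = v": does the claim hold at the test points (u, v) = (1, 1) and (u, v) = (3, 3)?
No, fails at both test points

At (1, 1): LHS = tan(2) ≈ -2.185 ≠ RHS = 2·tan(1) ≈ 3.115
At (3, 3): LHS = tan(6) ≈ -0.291 ≠ RHS = 2·tan(3) ≈ -0.2851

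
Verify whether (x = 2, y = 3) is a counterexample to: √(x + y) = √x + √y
Yes

Substituting x = 2, y = 3:
LHS = √(2 + 3) = √(5) ≈ 2.236
RHS = √2 + √3 = √(2) + √(3) ≈ 3.146

Since LHS ≠ RHS, this pair disproves the claim.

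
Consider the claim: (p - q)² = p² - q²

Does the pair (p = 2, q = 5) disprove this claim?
Substituting p = 2, q = 5:
LHS = (2 - 5)² = 9
RHS = 2² - 5² = -21

Since LHS ≠ RHS, this pair disproves the claim.

Answer: Yes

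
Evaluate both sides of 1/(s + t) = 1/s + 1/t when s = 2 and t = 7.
LHS = 1/(2 + 7) = 1/9
RHS = 1/2 + 1/7 = 9/14

LHS ≠ RHS, so the equation does not hold here.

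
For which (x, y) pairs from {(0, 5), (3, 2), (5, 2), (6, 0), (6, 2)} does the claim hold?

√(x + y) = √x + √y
Testing each pair:
(0, 5): LHS = √(5) ≈ 2.236, RHS = √(5) ≈ 2.236 → holds
(3, 2): LHS = √(5) ≈ 2.236, RHS = √(2) + √(3) ≈ 3.146 → fails
(5, 2): LHS = √(7) ≈ 2.646, RHS = √(2) + √(5) ≈ 3.65 → fails
(6, 0): LHS = √(6) ≈ 2.449, RHS = √(6) ≈ 2.449 → holds
(6, 2): LHS = 2·√(2) ≈ 2.828, RHS = √(2) + √(6) ≈ 3.864 → fails

2 of 5 pairs satisfy the claim.

Answer: (0, 5), (6, 0)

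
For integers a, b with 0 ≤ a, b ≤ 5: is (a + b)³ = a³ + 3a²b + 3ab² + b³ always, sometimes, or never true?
Always true

The identity holds for every pair in the range. For instance at (a, b) = (2, 4): both sides equal 216.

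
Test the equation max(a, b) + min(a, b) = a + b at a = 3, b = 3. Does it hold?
Holds

Substituting a = 3, b = 3:

LHS = max(3, 3) + min(3, 3) = 6
RHS = 3 + 3 = 6

LHS = RHS, so the equation holds at this point.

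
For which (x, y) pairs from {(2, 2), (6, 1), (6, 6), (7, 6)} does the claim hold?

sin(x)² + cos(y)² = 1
Testing each pair:
(2, 2): LHS = cos(2)² + sin(2)² = 1, RHS = 1 → holds
(6, 1): LHS = sin(6)² + cos(1)² ≈ 0.37, RHS = 1 → fails
(6, 6): LHS = sin(6)² + cos(6)² = 1, RHS = 1 → holds
(7, 6): LHS = sin(7)² + cos(6)² ≈ 1.354, RHS = 1 → fails

2 of 4 pairs satisfy the claim.

Answer: (2, 2), (6, 6)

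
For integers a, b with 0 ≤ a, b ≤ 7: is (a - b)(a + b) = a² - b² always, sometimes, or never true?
Always true

The identity holds for every pair in the range. For instance at (a, b) = (7, 4): both sides equal 33.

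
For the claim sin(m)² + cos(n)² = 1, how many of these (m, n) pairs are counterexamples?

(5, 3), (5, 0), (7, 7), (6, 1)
3

Testing each pair:
(5, 3): LHS = sin(5)² + cos(3)² ≈ 1.9, RHS = 1 → counterexample
(5, 0): LHS = sin(5)² + 1 ≈ 1.92, RHS = 1 → counterexample
(7, 7): LHS = sin(7)² + cos(7)² = 1, RHS = 1 → satisfies claim
(6, 1): LHS = sin(6)² + cos(1)² ≈ 0.37, RHS = 1 → counterexample

That makes 3 counterexamples.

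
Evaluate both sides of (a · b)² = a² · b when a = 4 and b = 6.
LHS = (4 · 6)² = 576
RHS = 4² · 6 = 96

LHS ≠ RHS, so the equation does not hold here.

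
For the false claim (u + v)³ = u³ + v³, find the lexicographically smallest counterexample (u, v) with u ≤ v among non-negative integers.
Substituting (1, 1) into the claim:
LHS = (1 + 1)³ = 8
RHS = 1³ + 1³ = 2

Since LHS ≠ RHS, this pair disproves the claim, and no lexicographically smaller pair (u ≤ v, non-negative integers) does.

For instance (4, 5) is also a counterexample (LHS = 729, RHS = 189), but it's lexicographically larger.

Answer: (u, v) = (1, 1)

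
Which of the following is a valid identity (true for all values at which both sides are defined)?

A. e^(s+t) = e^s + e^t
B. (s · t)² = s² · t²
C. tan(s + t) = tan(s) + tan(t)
A: fails at (2, 2) — LHS = e^4 ≈ 54.6, RHS = 2·e^2 ≈ 14.78.
B: holds — e.g. at (5, 5), both sides equal 625.
C: fails at (5, 5) — LHS = tan(10) ≈ 0.6484, RHS = 2·tan(5) ≈ -6.761.

Answer: B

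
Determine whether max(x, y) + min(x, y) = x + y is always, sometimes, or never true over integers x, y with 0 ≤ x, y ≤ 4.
Always true

The identity holds for every pair in the range. For instance at (x, y) = (1, 2): both sides equal 3.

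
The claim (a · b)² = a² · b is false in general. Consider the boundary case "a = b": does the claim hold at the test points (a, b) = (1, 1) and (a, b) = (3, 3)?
Only at (1, 1)

At (1, 1): LHS = 1, RHS = 1 → equal
At (3, 3): LHS = 81 ≠ RHS = 27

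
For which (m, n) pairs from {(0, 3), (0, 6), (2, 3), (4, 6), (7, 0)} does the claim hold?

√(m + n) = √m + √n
Testing each pair:
(0, 3): LHS = √(3) ≈ 1.732, RHS = √(3) ≈ 1.732 → holds
(0, 6): LHS = √(6) ≈ 2.449, RHS = √(6) ≈ 2.449 → holds
(2, 3): LHS = √(5) ≈ 2.236, RHS = √(2) + √(3) ≈ 3.146 → fails
(4, 6): LHS = √(10) ≈ 3.162, RHS = 2 + √(6) ≈ 4.449 → fails
(7, 0): LHS = √(7) ≈ 2.646, RHS = √(7) ≈ 2.646 → holds

3 of 5 pairs satisfy the claim.

Answer: (0, 3), (0, 6), (7, 0)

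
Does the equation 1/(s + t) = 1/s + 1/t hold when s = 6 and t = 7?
Fails

Substituting s = 6, t = 7:

LHS = 1/(6 + 7) = 1/13
RHS = 1/6 + 1/7 = 13/42

LHS ≠ RHS, so the equation does not hold at this point.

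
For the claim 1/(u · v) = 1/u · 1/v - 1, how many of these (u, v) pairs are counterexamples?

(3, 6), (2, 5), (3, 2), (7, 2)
Testing each pair:
(3, 6): LHS = 1/18, RHS = -17/18 → counterexample
(2, 5): LHS = 1/10, RHS = -9/10 → counterexample
(3, 2): LHS = 1/6, RHS = -5/6 → counterexample
(7, 2): LHS = 1/14, RHS = -13/14 → counterexample

That makes 4 counterexamples.

Answer: 4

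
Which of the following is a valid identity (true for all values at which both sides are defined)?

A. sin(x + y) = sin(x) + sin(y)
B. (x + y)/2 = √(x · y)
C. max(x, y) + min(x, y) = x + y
A: fails at (1, 2) — LHS = sin(3) ≈ 0.1411, RHS = sin(1) + sin(2) ≈ 1.751.
B: fails at (4, 5) — LHS = 9/2, RHS = 2·√(5) ≈ 4.472.
C: holds — e.g. at (2, 5), both sides equal 7.

Answer: C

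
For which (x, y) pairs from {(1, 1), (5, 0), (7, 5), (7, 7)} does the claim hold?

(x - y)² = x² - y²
Testing each pair:
(1, 1): LHS = 0, RHS = 0 → holds
(5, 0): LHS = 25, RHS = 25 → holds
(7, 5): LHS = 4, RHS = 24 → fails
(7, 7): LHS = 0, RHS = 0 → holds

3 of 4 pairs satisfy the claim.

Answer: (1, 1), (5, 0), (7, 7)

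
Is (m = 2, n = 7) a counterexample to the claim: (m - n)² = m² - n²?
Substituting m = 2, n = 7:
LHS = (2 - 7)² = 25
RHS = 2² - 7² = -45

Since LHS ≠ RHS, this pair disproves the claim.

Answer: Yes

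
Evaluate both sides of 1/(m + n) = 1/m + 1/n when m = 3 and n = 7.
LHS = 1/(3 + 7) = 1/10
RHS = 1/3 + 1/7 = 10/21

LHS ≠ RHS, so the equation does not hold here.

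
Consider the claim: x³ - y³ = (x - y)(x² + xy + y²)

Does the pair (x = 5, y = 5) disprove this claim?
Substituting x = 5, y = 5:
LHS = 5³ - 5³ = 0
RHS = (5 - 5)(5² + 5·5 + 5²) = 0

The sides agree, so this pair does not disprove the claim.

Answer: No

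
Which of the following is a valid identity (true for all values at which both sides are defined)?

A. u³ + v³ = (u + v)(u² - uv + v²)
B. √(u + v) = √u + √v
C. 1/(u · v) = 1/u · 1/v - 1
A: holds — e.g. at (5, 5), both sides equal 250.
B: fails at (5, 8) — LHS = √(13) ≈ 3.606, RHS = √(5) + 2·√(2) ≈ 5.064.
C: fails at (1, 3) — LHS = 1/3, RHS = -2/3.

Answer: A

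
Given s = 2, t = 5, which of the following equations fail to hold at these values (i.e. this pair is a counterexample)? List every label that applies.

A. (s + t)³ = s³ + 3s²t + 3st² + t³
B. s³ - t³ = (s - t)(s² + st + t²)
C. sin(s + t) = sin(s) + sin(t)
Evaluating each claim at the given values:
A. LHS = 343, RHS = 343 → holds here (LHS = RHS)
B. LHS = -117, RHS = -117 → holds here (LHS = RHS)
C. LHS = sin(7) ≈ 0.657, RHS = sin(5) + sin(2) ≈ -0.04963 → fails here (LHS ≠ RHS)

Answer: C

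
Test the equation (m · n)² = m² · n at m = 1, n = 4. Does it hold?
Fails

Substituting m = 1, n = 4:

LHS = (1 · 4)² = 16
RHS = 1² · 4 = 4

LHS ≠ RHS, so the equation does not hold at this point.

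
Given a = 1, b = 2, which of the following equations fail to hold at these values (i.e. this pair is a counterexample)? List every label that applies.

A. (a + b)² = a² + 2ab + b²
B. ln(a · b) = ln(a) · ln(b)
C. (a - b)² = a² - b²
B, C

Evaluating each claim at the given values:
A. LHS = 9, RHS = 9 → holds here (LHS = RHS)
B. LHS = ln(2) ≈ 0.6931, RHS = 0 → fails here (LHS ≠ RHS)
C. LHS = 1, RHS = -3 → fails here (LHS ≠ RHS)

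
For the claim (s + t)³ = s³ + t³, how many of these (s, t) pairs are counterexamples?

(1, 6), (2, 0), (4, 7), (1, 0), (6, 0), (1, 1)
3

Testing each pair:
(1, 6): LHS = 343, RHS = 217 → counterexample
(2, 0): LHS = 8, RHS = 8 → satisfies claim
(4, 7): LHS = 1331, RHS = 407 → counterexample
(1, 0): LHS = 1, RHS = 1 → satisfies claim
(6, 0): LHS = 216, RHS = 216 → satisfies claim
(1, 1): LHS = 8, RHS = 2 → counterexample

That makes 3 counterexamples.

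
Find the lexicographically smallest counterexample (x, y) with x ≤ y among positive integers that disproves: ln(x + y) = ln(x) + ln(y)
Substituting (1, 1) into the claim:
LHS = ln(1 + 1) = ln(2) ≈ 0.6931
RHS = ln(1) + ln(1) = 0

Since LHS ≠ RHS, this pair disproves the claim, and no lexicographically smaller pair (x ≤ y, positive integers) does.

For instance (3, 5) is also a counterexample (LHS = ln(8) ≈ 2.079, RHS = ln(3) + ln(5) ≈ 2.708), but it's lexicographically larger.

Answer: (x, y) = (1, 1)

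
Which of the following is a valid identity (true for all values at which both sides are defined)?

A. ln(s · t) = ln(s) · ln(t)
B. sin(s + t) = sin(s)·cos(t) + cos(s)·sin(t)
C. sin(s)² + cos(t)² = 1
B

A: fails at (3, 4) — LHS = ln(12) ≈ 2.485, RHS = ln(3)·ln(4) ≈ 1.523.
B: holds — e.g. at (4, 4), both sides equal sin(8) ≈ 0.9894.
C: fails at (3, 7) — LHS = sin(3)² + cos(7)² ≈ 0.5883, RHS = 1.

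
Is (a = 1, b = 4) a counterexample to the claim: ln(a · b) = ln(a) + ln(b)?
Substituting a = 1, b = 4:
LHS = ln(1 · 4) = ln(4) ≈ 1.386
RHS = ln(1) + ln(4) = ln(4) ≈ 1.386

The sides agree, so this pair does not disprove the claim.

Answer: No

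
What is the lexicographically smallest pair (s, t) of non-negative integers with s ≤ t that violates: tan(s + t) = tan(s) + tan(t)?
Substituting (1, 1) into the claim:
LHS = tan(1 + 1) = tan(2) ≈ -2.185
RHS = tan(1) + tan(1) = 2·tan(1) ≈ 3.115

Since LHS ≠ RHS, this pair disproves the claim, and no lexicographically smaller pair (s ≤ t, non-negative integers) does.

For instance (2, 6) is also a counterexample (LHS = tan(8) ≈ -6.8, RHS = tan(2) + tan(6) ≈ -2.476), but it's lexicographically larger.

Answer: (s, t) = (1, 1)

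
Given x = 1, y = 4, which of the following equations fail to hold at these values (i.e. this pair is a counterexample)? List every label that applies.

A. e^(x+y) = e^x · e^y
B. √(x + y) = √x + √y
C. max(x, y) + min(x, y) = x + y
B

Evaluating each claim at the given values:
A. LHS = e^5 ≈ 148.4, RHS = e^5 ≈ 148.4 → holds here (LHS = RHS)
B. LHS = √(5) ≈ 2.236, RHS = 3 → fails here (LHS ≠ RHS)
C. LHS = 5, RHS = 5 → holds here (LHS = RHS)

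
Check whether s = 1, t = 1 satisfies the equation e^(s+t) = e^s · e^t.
Holds

Substituting s = 1, t = 1:

LHS = e^(1+1) = e^2 ≈ 7.389
RHS = e^1 · e^1 = e^2 ≈ 7.389

LHS = RHS, so the equation holds at this point.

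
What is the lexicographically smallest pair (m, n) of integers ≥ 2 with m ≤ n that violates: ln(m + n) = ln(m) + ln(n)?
(m, n) = (2, 3)

At (2, 2): both sides equal ln(4) ≈ 1.386, so it holds there.

Substituting (2, 3) into the claim:
LHS = ln(2 + 3) = ln(5) ≈ 1.609
RHS = ln(2) + ln(3) ≈ 1.792

Since LHS ≠ RHS, this pair disproves the claim, and no lexicographically smaller pair (m ≤ n, integers ≥ 2) does.

For instance (4, 4) is also a counterexample (LHS = ln(8) ≈ 2.079, RHS = 2·ln(4) ≈ 2.773), but it's lexicographically larger.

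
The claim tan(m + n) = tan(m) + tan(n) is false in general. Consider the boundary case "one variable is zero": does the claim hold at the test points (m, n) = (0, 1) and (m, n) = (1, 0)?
At (0, 1): LHS = tan(1) ≈ 1.557, RHS = tan(1) ≈ 1.557 → equal
At (1, 0): LHS = tan(1) ≈ 1.557, RHS = tan(1) ≈ 1.557 → equal

So the claim does hold at both of these boundary points, even though it is not an identity.

Answer: Yes, holds at both test points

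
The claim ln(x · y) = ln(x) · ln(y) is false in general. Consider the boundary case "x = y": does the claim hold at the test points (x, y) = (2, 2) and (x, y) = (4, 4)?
At (2, 2): LHS = ln(4) ≈ 1.386 ≠ RHS = ln(2)² ≈ 0.4805
At (4, 4): LHS = ln(16) ≈ 2.773 ≠ RHS = ln(4)² ≈ 1.922

Answer: No, fails at both test points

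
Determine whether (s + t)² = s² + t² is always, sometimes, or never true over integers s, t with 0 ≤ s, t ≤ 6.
It holds at (s, t) = (0, 2) (both sides equal 4), but fails at (s, t) = (5, 5) (LHS = 100, RHS = 50).

Answer: Sometimes true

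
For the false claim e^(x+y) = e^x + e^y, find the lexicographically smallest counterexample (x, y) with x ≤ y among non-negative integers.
(x, y) = (0, 0)

Substituting (0, 0) into the claim:
LHS = e^(0+0) = 1
RHS = e^0 + e^0 = 2

Since LHS ≠ RHS, this pair disproves the claim, and no lexicographically smaller pair (x ≤ y, non-negative integers) does.

For instance (5, 6) is also a counterexample (LHS = e^11 ≈ 59874.1, RHS = e^5 + e^6 ≈ 551.8), but it's lexicographically larger.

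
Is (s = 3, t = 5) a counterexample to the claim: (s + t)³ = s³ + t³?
Substituting s = 3, t = 5:
LHS = (3 + 5)³ = 512
RHS = 3³ + 5³ = 152

Since LHS ≠ RHS, this pair disproves the claim.

Answer: Yes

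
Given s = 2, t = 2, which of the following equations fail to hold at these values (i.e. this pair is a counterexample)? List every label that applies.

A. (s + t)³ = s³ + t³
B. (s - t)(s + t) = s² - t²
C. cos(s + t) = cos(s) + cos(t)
A, C

Evaluating each claim at the given values:
A. LHS = 64, RHS = 16 → fails here (LHS ≠ RHS)
B. LHS = 0, RHS = 0 → holds here (LHS = RHS)
C. LHS = cos(4) ≈ -0.6536, RHS = 2·cos(2) ≈ -0.8323 → fails here (LHS ≠ RHS)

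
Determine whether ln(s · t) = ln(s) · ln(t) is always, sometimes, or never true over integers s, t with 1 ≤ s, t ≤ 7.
Sometimes true

It holds at (s, t) = (1, 1) (both sides equal 0), but fails at (s, t) = (1, 7) (LHS = ln(7) ≈ 1.946, RHS = 0).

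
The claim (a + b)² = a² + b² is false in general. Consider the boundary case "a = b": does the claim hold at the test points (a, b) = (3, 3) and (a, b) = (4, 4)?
No, fails at both test points

At (3, 3): LHS = 36 ≠ RHS = 18
At (4, 4): LHS = 64 ≠ RHS = 32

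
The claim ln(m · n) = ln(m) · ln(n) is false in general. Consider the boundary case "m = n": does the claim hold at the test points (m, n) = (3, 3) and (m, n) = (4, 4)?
At (3, 3): LHS = ln(9) ≈ 2.197 ≠ RHS = ln(3)² ≈ 1.207
At (4, 4): LHS = ln(16) ≈ 2.773 ≠ RHS = ln(4)² ≈ 1.922

Answer: No, fails at both test points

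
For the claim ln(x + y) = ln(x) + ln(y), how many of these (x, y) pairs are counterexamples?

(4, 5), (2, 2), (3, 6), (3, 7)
3

Testing each pair:
(4, 5): LHS = ln(9) ≈ 2.197, RHS = ln(4) + ln(5) ≈ 2.996 → counterexample
(2, 2): LHS = ln(4) ≈ 1.386, RHS = 2·ln(2) ≈ 1.386 → satisfies claim
(3, 6): LHS = ln(9) ≈ 2.197, RHS = ln(3) + ln(6) ≈ 2.89 → counterexample
(3, 7): LHS = ln(10) ≈ 2.303, RHS = ln(3) + ln(7) ≈ 3.045 → counterexample

That makes 3 counterexamples.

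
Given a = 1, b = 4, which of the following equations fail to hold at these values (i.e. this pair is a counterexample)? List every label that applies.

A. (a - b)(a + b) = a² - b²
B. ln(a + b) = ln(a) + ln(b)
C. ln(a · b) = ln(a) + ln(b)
B

Evaluating each claim at the given values:
A. LHS = -15, RHS = -15 → holds here (LHS = RHS)
B. LHS = ln(5) ≈ 1.609, RHS = ln(4) ≈ 1.386 → fails here (LHS ≠ RHS)
C. LHS = ln(4) ≈ 1.386, RHS = ln(4) ≈ 1.386 → holds here (LHS = RHS)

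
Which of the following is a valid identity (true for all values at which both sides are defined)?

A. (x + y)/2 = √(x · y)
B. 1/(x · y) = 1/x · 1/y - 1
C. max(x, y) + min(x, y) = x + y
A: fails at (1, 4) — LHS = 5/2, RHS = 2.
B: fails at (3, 5) — LHS = 1/15, RHS = -14/15.
C: holds — e.g. at (0, 1), both sides equal 1.

Answer: C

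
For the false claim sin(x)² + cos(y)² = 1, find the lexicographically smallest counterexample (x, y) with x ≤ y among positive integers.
(x, y) = (1, 2)

At (1, 1): both sides equal 1, so it holds there.

Substituting (1, 2) into the claim:
LHS = sin(1)² + cos(2)² ≈ 0.8813
RHS = 1

Since LHS ≠ RHS, this pair disproves the claim, and no lexicographically smaller pair (x ≤ y, positive integers) does.

For instance (1, 3) is also a counterexample (LHS = sin(1)² + cos(3)² ≈ 1.688, RHS = 1), but it's lexicographically larger.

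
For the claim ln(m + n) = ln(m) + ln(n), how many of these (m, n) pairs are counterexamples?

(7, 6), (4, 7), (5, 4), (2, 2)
3

Testing each pair:
(7, 6): LHS = ln(13) ≈ 2.565, RHS = ln(6) + ln(7) ≈ 3.738 → counterexample
(4, 7): LHS = ln(11) ≈ 2.398, RHS = ln(4) + ln(7) ≈ 3.332 → counterexample
(5, 4): LHS = ln(9) ≈ 2.197, RHS = ln(4) + ln(5) ≈ 2.996 → counterexample
(2, 2): LHS = ln(4) ≈ 1.386, RHS = 2·ln(2) ≈ 1.386 → satisfies claim

That makes 3 counterexamples.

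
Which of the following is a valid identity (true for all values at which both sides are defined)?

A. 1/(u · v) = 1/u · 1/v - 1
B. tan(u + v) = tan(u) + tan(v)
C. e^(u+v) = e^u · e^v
C

A: fails at (3, 7) — LHS = 1/21, RHS = -20/21.
B: fails at (5, 5) — LHS = tan(10) ≈ 0.6484, RHS = 2·tan(5) ≈ -6.761.
C: holds — e.g. at (1, 4), both sides equal e^5 ≈ 148.4.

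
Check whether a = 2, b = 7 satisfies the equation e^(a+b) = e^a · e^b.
Substituting a = 2, b = 7:

LHS = e^(2+7) = e^9 ≈ 8103
RHS = e^2 · e^7 = e^9 ≈ 8103

LHS = RHS, so the equation holds at this point.

Answer: Holds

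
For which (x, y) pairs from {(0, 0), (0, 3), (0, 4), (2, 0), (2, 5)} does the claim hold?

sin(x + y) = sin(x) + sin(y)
(0, 0), (0, 3), (0, 4), (2, 0)

Testing each pair:
(0, 0): LHS = 0, RHS = 0 → holds
(0, 3): LHS = sin(3) ≈ 0.1411, RHS = sin(3) ≈ 0.1411 → holds
(0, 4): LHS = sin(4) ≈ -0.7568, RHS = sin(4) ≈ -0.7568 → holds
(2, 0): LHS = sin(2) ≈ 0.9093, RHS = sin(2) ≈ 0.9093 → holds
(2, 5): LHS = sin(7) ≈ 0.657, RHS = sin(5) + sin(2) ≈ -0.04963 → fails

4 of 5 pairs satisfy the claim.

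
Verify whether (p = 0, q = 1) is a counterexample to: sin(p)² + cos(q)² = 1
Yes

Substituting p = 0, q = 1:
LHS = sin(0)² + cos(1)² = cos(1)² ≈ 0.2919
RHS = 1

Since LHS ≠ RHS, this pair disproves the claim.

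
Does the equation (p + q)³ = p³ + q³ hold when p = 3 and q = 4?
Fails

Substituting p = 3, q = 4:

LHS = (3 + 4)³ = 343
RHS = 3³ + 4³ = 91

LHS ≠ RHS, so the equation does not hold at this point.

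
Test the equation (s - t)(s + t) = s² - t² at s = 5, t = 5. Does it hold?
Holds

Substituting s = 5, t = 5:

LHS = (5 - 5)(5 + 5) = 0
RHS = 5² - 5² = 0

LHS = RHS, so the equation holds at this point.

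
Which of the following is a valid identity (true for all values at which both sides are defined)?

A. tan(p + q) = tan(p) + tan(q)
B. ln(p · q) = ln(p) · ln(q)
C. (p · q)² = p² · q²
A: fails at (3, 4) — LHS = tan(7) ≈ 0.8714, RHS = tan(3) + tan(4) ≈ 1.015.
B: fails at (3, 5) — LHS = ln(15) ≈ 2.708, RHS = ln(3)·ln(5) ≈ 1.768.
C: holds — e.g. at (2, 7), both sides equal 196.

Answer: C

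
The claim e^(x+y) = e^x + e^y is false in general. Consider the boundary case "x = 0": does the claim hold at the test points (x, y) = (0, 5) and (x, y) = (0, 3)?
No, fails at both test points

At (0, 5): LHS = e^5 ≈ 148.4 ≠ RHS = 1 + e^5 ≈ 149.4
At (0, 3): LHS = e^3 ≈ 20.09 ≠ RHS = 1 + e^3 ≈ 21.09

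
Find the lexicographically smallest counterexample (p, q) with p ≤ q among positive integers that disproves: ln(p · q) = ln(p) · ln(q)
Substituting (1, 2) into the claim:
LHS = ln(1 · 2) = ln(2) ≈ 0.6931
RHS = ln(1) · ln(2) = 0

Since LHS ≠ RHS, this pair disproves the claim, and no lexicographically smaller pair (p ≤ q, positive integers) does.

For instance (1, 7) is also a counterexample (LHS = ln(7) ≈ 1.946, RHS = 0), but it's lexicographically larger.

Answer: (p, q) = (1, 2)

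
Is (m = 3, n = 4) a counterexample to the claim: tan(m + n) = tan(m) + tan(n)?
Yes

Substituting m = 3, n = 4:
LHS = tan(3 + 4) = tan(7) ≈ 0.8714
RHS = tan(3) + tan(4) ≈ 1.015

Since LHS ≠ RHS, this pair disproves the claim.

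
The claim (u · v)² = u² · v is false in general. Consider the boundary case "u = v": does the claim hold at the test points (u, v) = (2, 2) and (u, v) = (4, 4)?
At (2, 2): LHS = 16 ≠ RHS = 8
At (4, 4): LHS = 256 ≠ RHS = 64

Answer: No, fails at both test points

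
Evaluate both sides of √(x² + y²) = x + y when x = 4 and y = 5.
LHS = √(4² + 5²) = √(41) ≈ 6.403
RHS = 4 + 5 = 9

LHS ≠ RHS (they differ by about 2.597), so the equation does not hold here.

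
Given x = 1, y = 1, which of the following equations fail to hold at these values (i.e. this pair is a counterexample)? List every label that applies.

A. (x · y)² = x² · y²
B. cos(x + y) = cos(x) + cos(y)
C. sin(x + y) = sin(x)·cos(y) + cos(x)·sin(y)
Evaluating each claim at the given values:
A. LHS = 1, RHS = 1 → holds here (LHS = RHS)
B. LHS = cos(2) ≈ -0.4161, RHS = 2·cos(1) ≈ 1.081 → fails here (LHS ≠ RHS)
C. LHS = sin(2) ≈ 0.9093, RHS = 2·sin(1)·cos(1) ≈ 0.9093 → holds here (LHS = RHS)

Answer: B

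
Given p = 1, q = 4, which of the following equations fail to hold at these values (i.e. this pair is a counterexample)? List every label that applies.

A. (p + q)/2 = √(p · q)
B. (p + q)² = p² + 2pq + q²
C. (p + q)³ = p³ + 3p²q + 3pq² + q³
Evaluating each claim at the given values:
A. LHS = 5/2, RHS = 2 → fails here (LHS ≠ RHS)
B. LHS = 25, RHS = 25 → holds here (LHS = RHS)
C. LHS = 125, RHS = 125 → holds here (LHS = RHS)

Answer: A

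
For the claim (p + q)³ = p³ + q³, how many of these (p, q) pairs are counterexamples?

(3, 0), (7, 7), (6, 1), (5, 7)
Testing each pair:
(3, 0): LHS = 27, RHS = 27 → satisfies claim
(7, 7): LHS = 2744, RHS = 686 → counterexample
(6, 1): LHS = 343, RHS = 217 → counterexample
(5, 7): LHS = 1728, RHS = 468 → counterexample

That makes 3 counterexamples.

Answer: 3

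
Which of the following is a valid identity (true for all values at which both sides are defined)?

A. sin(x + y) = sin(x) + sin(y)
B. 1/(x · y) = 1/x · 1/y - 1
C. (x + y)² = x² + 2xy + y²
C

A: fails at (5, 5) — LHS = sin(10) ≈ -0.544, RHS = 2·sin(5) ≈ -1.918.
B: fails at (1, 4) — LHS = 1/4, RHS = -3/4.
C: holds — e.g. at (2, 2), both sides equal 16.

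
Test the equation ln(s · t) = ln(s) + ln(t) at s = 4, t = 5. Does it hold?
Substituting s = 4, t = 5:

LHS = ln(4 · 5) = ln(20) ≈ 2.996
RHS = ln(4) + ln(5) ≈ 2.996

LHS = RHS, so the equation holds at this point.

Answer: Holds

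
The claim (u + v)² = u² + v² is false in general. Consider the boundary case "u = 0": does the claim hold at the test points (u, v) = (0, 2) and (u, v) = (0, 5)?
At (0, 2): LHS = 4, RHS = 4 → equal
At (0, 5): LHS = 25, RHS = 25 → equal

So the claim does hold at both of these boundary points, even though it is not an identity.

Answer: Yes, holds at both test points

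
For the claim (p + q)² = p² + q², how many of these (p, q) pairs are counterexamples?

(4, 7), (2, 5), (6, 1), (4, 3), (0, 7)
4

Testing each pair:
(4, 7): LHS = 121, RHS = 65 → counterexample
(2, 5): LHS = 49, RHS = 29 → counterexample
(6, 1): LHS = 49, RHS = 37 → counterexample
(4, 3): LHS = 49, RHS = 25 → counterexample
(0, 7): LHS = 49, RHS = 49 → satisfies claim

That makes 4 counterexamples.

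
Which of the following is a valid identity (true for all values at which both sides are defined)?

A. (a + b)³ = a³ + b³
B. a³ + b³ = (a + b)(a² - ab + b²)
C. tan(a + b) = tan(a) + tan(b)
B

A: fails at (5, 5) — LHS = 1000, RHS = 250.
B: holds — e.g. at (0, 1), both sides equal 1.
C: fails at (3, 5) — LHS = tan(8) ≈ -6.8, RHS = tan(5) + tan(3) ≈ -3.523.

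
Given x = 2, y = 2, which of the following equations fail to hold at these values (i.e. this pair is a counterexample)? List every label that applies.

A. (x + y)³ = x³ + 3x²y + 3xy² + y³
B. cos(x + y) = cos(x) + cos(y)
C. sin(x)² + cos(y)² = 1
Evaluating each claim at the given values:
A. LHS = 64, RHS = 64 → holds here (LHS = RHS)
B. LHS = cos(4) ≈ -0.6536, RHS = 2·cos(2) ≈ -0.8323 → fails here (LHS ≠ RHS)
C. LHS = cos(2)² + sin(2)² = 1, RHS = 1 → holds here (LHS = RHS)

Answer: B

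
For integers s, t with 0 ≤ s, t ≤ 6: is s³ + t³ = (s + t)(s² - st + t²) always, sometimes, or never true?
The identity holds for every pair in the range. For instance at (s, t) = (4, 4): both sides equal 128.

Answer: Always true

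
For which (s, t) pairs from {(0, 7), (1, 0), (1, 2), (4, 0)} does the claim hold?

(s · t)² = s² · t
Testing each pair:
(0, 7): LHS = 0, RHS = 0 → holds
(1, 0): LHS = 0, RHS = 0 → holds
(1, 2): LHS = 4, RHS = 2 → fails
(4, 0): LHS = 0, RHS = 0 → holds

3 of 4 pairs satisfy the claim.

Answer: (0, 7), (1, 0), (4, 0)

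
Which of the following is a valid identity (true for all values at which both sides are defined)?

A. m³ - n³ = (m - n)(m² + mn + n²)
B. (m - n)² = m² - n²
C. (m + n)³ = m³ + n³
A

A: holds — e.g. at (4, 4), both sides equal 0.
B: fails at (3, 4) — LHS = 1, RHS = -7.
C: fails at (4, 6) — LHS = 1000, RHS = 280.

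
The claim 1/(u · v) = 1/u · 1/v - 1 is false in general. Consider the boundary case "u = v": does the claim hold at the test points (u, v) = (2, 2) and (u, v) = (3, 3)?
At (2, 2): LHS = 1/4 ≠ RHS = -3/4
At (3, 3): LHS = 1/9 ≠ RHS = -8/9

Answer: No, fails at both test points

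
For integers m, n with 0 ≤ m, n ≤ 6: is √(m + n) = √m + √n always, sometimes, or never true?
Sometimes true

It holds at (m, n) = (3, 0) (both sides equal √(3) ≈ 1.732), but fails at (m, n) = (6, 2) (LHS = 2·√(2) ≈ 2.828, RHS = √(2) + √(6) ≈ 3.864).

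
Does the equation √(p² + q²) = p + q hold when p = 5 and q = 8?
Substituting p = 5, q = 8:

LHS = √(5² + 8²) = √(89) ≈ 9.434
RHS = 5 + 8 = 13

LHS ≠ RHS, so the equation does not hold at this point.

Answer: Fails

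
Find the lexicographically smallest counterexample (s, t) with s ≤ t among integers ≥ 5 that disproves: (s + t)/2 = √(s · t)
(s, t) = (5, 6)

At (5, 5): both sides equal 5, so it holds there.

Substituting (5, 6) into the claim:
LHS = (5 + 6)/2 = 11/2
RHS = √(5 · 6) = √(30) ≈ 5.477

Since LHS ≠ RHS, this pair disproves the claim, and no lexicographically smaller pair (s ≤ t, integers ≥ 5) does.

For instance (8, 10) is also a counterexample (LHS = 9, RHS = 4·√(5) ≈ 8.944), but it's lexicographically larger.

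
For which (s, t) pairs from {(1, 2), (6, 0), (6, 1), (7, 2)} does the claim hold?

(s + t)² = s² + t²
Testing each pair:
(1, 2): LHS = 9, RHS = 5 → fails
(6, 0): LHS = 36, RHS = 36 → holds
(6, 1): LHS = 49, RHS = 37 → fails
(7, 2): LHS = 81, RHS = 53 → fails

1 of 4 pairs satisfies the claim.

Answer: (6, 0)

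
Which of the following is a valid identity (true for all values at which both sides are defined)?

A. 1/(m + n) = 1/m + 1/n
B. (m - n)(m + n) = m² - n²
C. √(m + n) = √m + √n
B

A: fails at (2, 5) — LHS = 1/7, RHS = 7/10.
B: holds — e.g. at (2, 3), both sides equal -5.
C: fails at (3, 7) — LHS = √(10) ≈ 3.162, RHS = √(3) + √(7) ≈ 4.378.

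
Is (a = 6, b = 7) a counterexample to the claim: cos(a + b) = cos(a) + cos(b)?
Yes

Substituting a = 6, b = 7:
LHS = cos(6 + 7) = cos(13) ≈ 0.9074
RHS = cos(6) + cos(7) ≈ 1.714

Since LHS ≠ RHS, this pair disproves the claim.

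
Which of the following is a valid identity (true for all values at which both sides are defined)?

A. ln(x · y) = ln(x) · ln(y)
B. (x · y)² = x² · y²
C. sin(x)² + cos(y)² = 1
B

A: fails at (5, 8) — LHS = ln(40) ≈ 3.689, RHS = ln(5)·ln(8) ≈ 3.347.
B: holds — e.g. at (5, 5), both sides equal 625.
C: fails at (5, 8) — LHS = cos(8)² + sin(5)² ≈ 0.9407, RHS = 1.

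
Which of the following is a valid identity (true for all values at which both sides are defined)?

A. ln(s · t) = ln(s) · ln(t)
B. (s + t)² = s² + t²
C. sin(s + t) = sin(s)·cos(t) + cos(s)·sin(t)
C

A: fails at (2, 3) — LHS = ln(6) ≈ 1.792, RHS = ln(2)·ln(3) ≈ 0.7615.
B: fails at (3, 5) — LHS = 64, RHS = 34.
C: holds — e.g. at (2, 7), both sides equal sin(9) ≈ 0.4121.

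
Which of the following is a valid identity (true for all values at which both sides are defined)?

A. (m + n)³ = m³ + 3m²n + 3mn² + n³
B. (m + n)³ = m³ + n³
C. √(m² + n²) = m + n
A

A: holds — e.g. at (2, 7), both sides equal 729.
B: fails at (1, 4) — LHS = 125, RHS = 65.
C: fails at (3, 5) — LHS = √(34) ≈ 5.831, RHS = 8.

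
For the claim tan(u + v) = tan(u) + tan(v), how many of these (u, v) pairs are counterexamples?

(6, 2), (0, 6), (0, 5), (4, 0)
1

Testing each pair:
(6, 2): LHS = tan(8) ≈ -6.8, RHS = tan(2) + tan(6) ≈ -2.476 → counterexample
(0, 6): LHS = tan(6) ≈ -0.291, RHS = tan(6) ≈ -0.291 → satisfies claim
(0, 5): LHS = tan(5) ≈ -3.381, RHS = tan(5) ≈ -3.381 → satisfies claim
(4, 0): LHS = tan(4) ≈ 1.158, RHS = tan(4) ≈ 1.158 → satisfies claim

That makes 1 counterexample.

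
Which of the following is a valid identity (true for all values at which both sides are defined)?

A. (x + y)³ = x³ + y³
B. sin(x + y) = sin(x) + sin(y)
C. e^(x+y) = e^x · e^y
A: fails at (3, 7) — LHS = 1000, RHS = 370.
B: fails at (4, 6) — LHS = sin(10) ≈ -0.544, RHS = sin(4) + sin(6) ≈ -1.036.
C: holds — e.g. at (5, 8), both sides equal e^13 ≈ 442413.4.

Answer: C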